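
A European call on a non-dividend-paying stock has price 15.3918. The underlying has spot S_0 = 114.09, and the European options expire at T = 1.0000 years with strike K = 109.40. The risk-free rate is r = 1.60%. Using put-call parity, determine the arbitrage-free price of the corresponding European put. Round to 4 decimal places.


Answer: Put price = 8.9653

Derivation:
Put-call parity: C - P = S_0 * exp(-qT) - K * exp(-rT).
S_0 * exp(-qT) = 114.0900 * 1.00000000 = 114.09000000
K * exp(-rT) = 109.4000 * 0.98412732 = 107.66352881
P = C - S*exp(-qT) + K*exp(-rT)
P = 15.3918 - 114.09000000 + 107.66352881 = 8.9653


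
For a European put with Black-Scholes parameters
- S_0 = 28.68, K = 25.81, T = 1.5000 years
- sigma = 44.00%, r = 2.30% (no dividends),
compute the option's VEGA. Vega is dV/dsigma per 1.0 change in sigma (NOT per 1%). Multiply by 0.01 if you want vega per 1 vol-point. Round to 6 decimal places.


Answer: Vega = 12.182596

Derivation:
d1 = 0.5291231903; d2 = -0.0097645531
phi(d1) = 0.3468287251; exp(-qT) = 1.0000000000; exp(-rT) = 0.9660883397
Vega = S * exp(-qT) * phi(d1) * sqrt(T) = 28.6800 * 1.0000000000 * 0.3468287251 * 1.2247448714 = 12.182596


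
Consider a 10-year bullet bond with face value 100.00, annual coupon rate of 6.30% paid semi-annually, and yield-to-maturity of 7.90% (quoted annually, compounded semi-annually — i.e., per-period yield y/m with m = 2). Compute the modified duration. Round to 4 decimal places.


Answer: Modified duration = 7.1181

Derivation:
Coupon per period c = face * coupon_rate / m = 3.150000
Periods per year m = 2; per-period yield y/m = 0.039500
Number of cashflows N = 20
Cashflows (t years, CF_t, discount factor 1/(1+y/m)^(m*t), PV):
  t = 0.5000: CF_t = 3.150000, DF = 0.962001, PV = 3.030303
  t = 1.0000: CF_t = 3.150000, DF = 0.925446, PV = 2.915154
  t = 1.5000: CF_t = 3.150000, DF = 0.890280, PV = 2.804381
  t = 2.0000: CF_t = 3.150000, DF = 0.856450, PV = 2.697818
  t = 2.5000: CF_t = 3.150000, DF = 0.823906, PV = 2.595303
  t = 3.0000: CF_t = 3.150000, DF = 0.792598, PV = 2.496684
  t = 3.5000: CF_t = 3.150000, DF = 0.762480, PV = 2.401812
  t = 4.0000: CF_t = 3.150000, DF = 0.733507, PV = 2.310546
  t = 4.5000: CF_t = 3.150000, DF = 0.705634, PV = 2.222747
  t = 5.0000: CF_t = 3.150000, DF = 0.678821, PV = 2.138285
  t = 5.5000: CF_t = 3.150000, DF = 0.653026, PV = 2.057032
  t = 6.0000: CF_t = 3.150000, DF = 0.628212, PV = 1.978867
  t = 6.5000: CF_t = 3.150000, DF = 0.604340, PV = 1.903672
  t = 7.0000: CF_t = 3.150000, DF = 0.581376, PV = 1.831334
  t = 7.5000: CF_t = 3.150000, DF = 0.559284, PV = 1.761745
  t = 8.0000: CF_t = 3.150000, DF = 0.538032, PV = 1.694801
  t = 8.5000: CF_t = 3.150000, DF = 0.517587, PV = 1.630400
  t = 9.0000: CF_t = 3.150000, DF = 0.497919, PV = 1.568446
  t = 9.5000: CF_t = 3.150000, DF = 0.478999, PV = 1.508847
  t = 10.0000: CF_t = 103.150000, DF = 0.460798, PV = 47.531263
Price P = sum_t PV_t = 89.079443
First compute Macaulay numerator sum_t t * PV_t:
  t * PV_t at t = 0.5000: 1.515152
  t * PV_t at t = 1.0000: 2.915154
  t * PV_t at t = 1.5000: 4.206572
  t * PV_t at t = 2.0000: 5.395635
  t * PV_t at t = 2.5000: 6.488258
  t * PV_t at t = 3.0000: 7.490052
  t * PV_t at t = 3.5000: 8.406344
  t * PV_t at t = 4.0000: 9.242184
  t * PV_t at t = 4.5000: 10.002363
  t * PV_t at t = 5.0000: 10.691426
  t * PV_t at t = 5.5000: 11.313678
  t * PV_t at t = 6.0000: 11.873203
  t * PV_t at t = 6.5000: 12.373868
  t * PV_t at t = 7.0000: 12.819340
  t * PV_t at t = 7.5000: 13.213091
  t * PV_t at t = 8.0000: 13.558406
  t * PV_t at t = 8.5000: 13.858400
  t * PV_t at t = 9.0000: 14.116017
  t * PV_t at t = 9.5000: 14.334046
  t * PV_t at t = 10.0000: 475.312635
Macaulay duration D = 659.125823 / 89.079443 = 7.399303
Modified duration = D / (1 + y/m) = 7.399303 / (1 + 0.039500) = 7.118137


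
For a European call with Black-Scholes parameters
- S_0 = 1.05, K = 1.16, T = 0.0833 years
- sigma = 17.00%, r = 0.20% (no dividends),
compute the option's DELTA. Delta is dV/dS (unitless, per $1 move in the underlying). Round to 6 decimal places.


Answer: Delta = 0.022608

Derivation:
d1 = -2.0026422536; d2 = -2.0517072105
phi(d1) = 0.0537062159; exp(-qT) = 1.0000000000; exp(-rT) = 0.9998334139
N(d1) = 0.0226078506
Delta = exp(-qT) * N(d1) = 1.0000000000 * 0.0226078506 = 0.022608


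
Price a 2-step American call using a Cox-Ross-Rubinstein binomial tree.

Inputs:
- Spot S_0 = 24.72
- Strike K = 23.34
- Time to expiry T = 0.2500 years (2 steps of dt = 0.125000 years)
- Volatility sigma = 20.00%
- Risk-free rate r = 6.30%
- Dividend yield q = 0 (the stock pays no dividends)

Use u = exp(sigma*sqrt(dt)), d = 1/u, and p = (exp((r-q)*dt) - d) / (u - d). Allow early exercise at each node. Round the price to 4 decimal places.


dt = T/N = 0.125000
u = exp(sigma*sqrt(dt)) = 1.073271; d = 1/u = 0.931731
p = (exp((r-q)*dt) - d) / (u - d) = 0.538188
Discount per step: exp(-r*dt) = 0.992156
Stock lattice S(k, i) with i counting down-moves:
  k=0: S(0,0) = 24.7200
  k=1: S(1,0) = 26.5313; S(1,1) = 23.0324
  k=2: S(2,0) = 28.4752; S(2,1) = 24.7200; S(2,2) = 21.4600
Terminal payoffs V(N, i) = max(S_T - K, 0):
  V(2,0) = 5.135213; V(2,1) = 1.380000; V(2,2) = 0.000000
Backward induction: V(k, i) = exp(-r*dt) * [p * V(k+1, i) + (1-p) * V(k+1, i+1)]; then take max(V_cont, immediate exercise) for American.
  V(1,0) = exp(-r*dt) * [p*5.135213 + (1-p)*1.380000] = 3.374331; exercise = 3.191251; V(1,0) = max -> 3.374331
  V(1,1) = exp(-r*dt) * [p*1.380000 + (1-p)*0.000000] = 0.736873; exercise = 0.000000; V(1,1) = max -> 0.736873
  V(0,0) = exp(-r*dt) * [p*3.374331 + (1-p)*0.736873] = 2.139406; exercise = 1.380000; V(0,0) = max -> 2.139406

Answer: Price = V(0,0) = 2.1394


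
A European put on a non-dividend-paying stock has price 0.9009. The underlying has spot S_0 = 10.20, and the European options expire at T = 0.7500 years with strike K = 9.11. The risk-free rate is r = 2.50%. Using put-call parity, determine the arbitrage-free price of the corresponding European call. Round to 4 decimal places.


Answer: Call price = 2.1601

Derivation:
Put-call parity: C - P = S_0 * exp(-qT) - K * exp(-rT).
S_0 * exp(-qT) = 10.2000 * 1.00000000 = 10.20000000
K * exp(-rT) = 9.1100 * 0.98142469 = 8.94077891
C = P + S*exp(-qT) - K*exp(-rT)
C = 0.9009 + 10.20000000 - 8.94077891 = 2.1601


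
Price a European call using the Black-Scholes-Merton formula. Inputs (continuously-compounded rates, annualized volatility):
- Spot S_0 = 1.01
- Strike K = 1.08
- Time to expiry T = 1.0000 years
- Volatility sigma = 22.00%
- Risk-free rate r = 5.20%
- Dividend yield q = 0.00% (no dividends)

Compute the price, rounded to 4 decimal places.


d1 = (ln(S/K) + (r - q + 0.5*sigma^2) * T) / (sigma * sqrt(T)) = 0.04176950
d2 = d1 - sigma * sqrt(T) = -0.17823050
exp(-rT) = 0.94932887; exp(-qT) = 1.00000000
C = S_0 * exp(-qT) * N(d1) - K * exp(-rT) * N(d2)
N(d1) = 0.51665877; N(d2) = 0.42927098
C = 1.0100 * 1.00000000 * 0.51665877 - 1.0800 * 0.94932887 * 0.42927098 = 0.0817

Answer: Price = 0.0817


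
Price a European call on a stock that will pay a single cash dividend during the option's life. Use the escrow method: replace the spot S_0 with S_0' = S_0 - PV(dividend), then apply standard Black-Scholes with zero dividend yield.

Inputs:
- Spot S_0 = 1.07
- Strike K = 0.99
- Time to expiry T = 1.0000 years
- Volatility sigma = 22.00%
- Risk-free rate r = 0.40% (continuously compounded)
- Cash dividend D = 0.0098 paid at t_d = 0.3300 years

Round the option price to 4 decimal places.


PV(D) = D * exp(-r * t_d) = 0.0098 * 0.99868087 = 0.00978707
S_0' = S_0 - PV(D) = 1.0700 - 0.00978707 = 1.06021293
d1 = (ln(S_0'/K) + (r + sigma^2/2)*T) / (sigma*sqrt(T)) = 0.43963681
d2 = d1 - sigma*sqrt(T) = 0.21963681
exp(-rT) = 0.99600799
N(d1) = 0.66989991; N(d2) = 0.58692299
C = S_0' * N(d1) - K * exp(-rT) * N(d2) = 1.06021293 * 0.66989991 - 0.9900 * 0.99600799 * 0.58692299 = 0.1315

Answer: Price = 0.1315


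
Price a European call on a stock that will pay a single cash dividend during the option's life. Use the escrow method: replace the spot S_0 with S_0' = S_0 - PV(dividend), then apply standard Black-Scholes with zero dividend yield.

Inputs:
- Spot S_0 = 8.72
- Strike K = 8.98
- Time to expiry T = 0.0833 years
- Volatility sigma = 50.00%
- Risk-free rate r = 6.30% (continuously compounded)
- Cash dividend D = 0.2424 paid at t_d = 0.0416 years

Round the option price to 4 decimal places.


Answer: Price = 0.3058

Derivation:
PV(D) = D * exp(-r * t_d) = 0.2424 * 0.99738263 = 0.24176555
S_0' = S_0 - PV(D) = 8.7200 - 0.24176555 = 8.47823445
d1 = (ln(S_0'/K) + (r + sigma^2/2)*T) / (sigma*sqrt(T)) = -0.28991500
d2 = d1 - sigma*sqrt(T) = -0.43422370
exp(-rT) = 0.99476585
N(d1) = 0.38594063; N(d2) = 0.33206300
C = S_0' * N(d1) - K * exp(-rT) * N(d2) = 8.47823445 * 0.38594063 - 8.9800 * 0.99476585 * 0.33206300 = 0.3058


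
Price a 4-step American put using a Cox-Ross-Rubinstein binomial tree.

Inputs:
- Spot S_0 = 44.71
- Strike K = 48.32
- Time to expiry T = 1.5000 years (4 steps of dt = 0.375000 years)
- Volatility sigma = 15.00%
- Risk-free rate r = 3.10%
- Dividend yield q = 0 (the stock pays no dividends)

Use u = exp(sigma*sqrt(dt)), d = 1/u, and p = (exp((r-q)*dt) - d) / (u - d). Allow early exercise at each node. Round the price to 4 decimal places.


dt = T/N = 0.375000
u = exp(sigma*sqrt(dt)) = 1.096207; d = 1/u = 0.912237
p = (exp((r-q)*dt) - d) / (u - d) = 0.540610
Discount per step: exp(-r*dt) = 0.988442
Stock lattice S(k, i) with i counting down-moves:
  k=0: S(0,0) = 44.7100
  k=1: S(1,0) = 49.0114; S(1,1) = 40.7861
  k=2: S(2,0) = 53.7266; S(2,1) = 44.7100; S(2,2) = 37.2066
  k=3: S(3,0) = 58.8955; S(3,1) = 49.0114; S(3,2) = 40.7861; S(3,3) = 33.9412
  k=4: S(4,0) = 64.5617; S(4,1) = 53.7266; S(4,2) = 44.7100; S(4,3) = 37.2066; S(4,4) = 30.9624
Terminal payoffs V(N, i) = max(K - S_T, 0):
  V(4,0) = 0.000000; V(4,1) = 0.000000; V(4,2) = 3.610000; V(4,3) = 11.113426; V(4,4) = 17.357595
Backward induction: V(k, i) = exp(-r*dt) * [p * V(k+1, i) + (1-p) * V(k+1, i+1)]; then take max(V_cont, immediate exercise) for American.
  V(3,0) = exp(-r*dt) * [p*0.000000 + (1-p)*0.000000] = 0.000000; exercise = 0.000000; V(3,0) = max -> 0.000000
  V(3,1) = exp(-r*dt) * [p*0.000000 + (1-p)*3.610000] = 1.639229; exercise = 0.000000; V(3,1) = max -> 1.639229
  V(3,2) = exp(-r*dt) * [p*3.610000 + (1-p)*11.113426] = 6.975433; exercise = 7.533900; V(3,2) = max -> 7.533900
  V(3,3) = exp(-r*dt) * [p*11.113426 + (1-p)*17.357595] = 13.820333; exercise = 14.378801; V(3,3) = max -> 14.378801
  V(2,0) = exp(-r*dt) * [p*0.000000 + (1-p)*1.639229] = 0.744341; exercise = 0.000000; V(2,0) = max -> 0.744341
  V(2,1) = exp(-r*dt) * [p*1.639229 + (1-p)*7.533900] = 4.296936; exercise = 3.610000; V(2,1) = max -> 4.296936
  V(2,2) = exp(-r*dt) * [p*7.533900 + (1-p)*14.378801] = 10.554959; exercise = 11.113426; V(2,2) = max -> 11.113426
  V(1,0) = exp(-r*dt) * [p*0.744341 + (1-p)*4.296936] = 2.348901; exercise = 0.000000; V(1,0) = max -> 2.348901
  V(1,1) = exp(-r*dt) * [p*4.296936 + (1-p)*11.113426] = 7.342506; exercise = 7.533900; V(1,1) = max -> 7.533900
  V(0,0) = exp(-r*dt) * [p*2.348901 + (1-p)*7.533900] = 4.676158; exercise = 3.610000; V(0,0) = max -> 4.676158

Answer: Price = V(0,0) = 4.6762


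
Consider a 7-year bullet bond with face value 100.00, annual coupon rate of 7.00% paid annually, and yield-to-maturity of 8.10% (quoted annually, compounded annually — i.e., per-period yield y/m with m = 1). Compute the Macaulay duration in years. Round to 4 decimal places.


Answer: Macaulay duration = 5.7250 years

Derivation:
Coupon per period c = face * coupon_rate / m = 7.000000
Periods per year m = 1; per-period yield y/m = 0.081000
Number of cashflows N = 7
Cashflows (t years, CF_t, discount factor 1/(1+y/m)^(m*t), PV):
  t = 1.0000: CF_t = 7.000000, DF = 0.925069, PV = 6.475486
  t = 2.0000: CF_t = 7.000000, DF = 0.855753, PV = 5.990274
  t = 3.0000: CF_t = 7.000000, DF = 0.791631, PV = 5.541419
  t = 4.0000: CF_t = 7.000000, DF = 0.732314, PV = 5.126197
  t = 5.0000: CF_t = 7.000000, DF = 0.677441, PV = 4.742088
  t = 6.0000: CF_t = 7.000000, DF = 0.626680, PV = 4.386760
  t = 7.0000: CF_t = 107.000000, DF = 0.579722, PV = 62.030305
Price P = sum_t PV_t = 94.292528
Macaulay numerator sum_t t * PV_t:
  t * PV_t at t = 1.0000: 6.475486
  t * PV_t at t = 2.0000: 11.980547
  t * PV_t at t = 3.0000: 16.624256
  t * PV_t at t = 4.0000: 20.504787
  t * PV_t at t = 5.0000: 23.710438
  t * PV_t at t = 6.0000: 26.320560
  t * PV_t at t = 7.0000: 434.212138
Macaulay duration D = (sum_t t * PV_t) / P = 539.828212 / 94.292528 = 5.725037


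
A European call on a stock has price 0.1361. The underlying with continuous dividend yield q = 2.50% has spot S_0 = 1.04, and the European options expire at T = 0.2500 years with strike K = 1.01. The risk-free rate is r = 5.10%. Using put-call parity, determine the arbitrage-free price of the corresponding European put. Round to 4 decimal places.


Put-call parity: C - P = S_0 * exp(-qT) - K * exp(-rT).
S_0 * exp(-qT) = 1.0400 * 0.99376949 = 1.03352027
K * exp(-rT) = 1.0100 * 0.98733094 = 0.99720425
P = C - S*exp(-qT) + K*exp(-rT)
P = 0.1361 - 1.03352027 + 0.99720425 = 0.0998

Answer: Put price = 0.0998


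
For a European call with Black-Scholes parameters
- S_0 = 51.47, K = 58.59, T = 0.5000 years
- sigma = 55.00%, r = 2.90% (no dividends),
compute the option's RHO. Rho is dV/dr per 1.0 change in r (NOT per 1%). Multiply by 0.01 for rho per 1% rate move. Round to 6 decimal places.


d1 = -0.1014117629; d2 = -0.4903204926
phi(d1) = 0.3968961156; exp(-qT) = 1.0000000000; exp(-rT) = 0.9856046187
N(d2) = 0.3119535641
Rho = K*T*exp(-rT)*N(d2) = 58.5900 * 0.5000 * 0.9856046187 * 0.3119535641 = 9.007125

Answer: Rho = 9.007125


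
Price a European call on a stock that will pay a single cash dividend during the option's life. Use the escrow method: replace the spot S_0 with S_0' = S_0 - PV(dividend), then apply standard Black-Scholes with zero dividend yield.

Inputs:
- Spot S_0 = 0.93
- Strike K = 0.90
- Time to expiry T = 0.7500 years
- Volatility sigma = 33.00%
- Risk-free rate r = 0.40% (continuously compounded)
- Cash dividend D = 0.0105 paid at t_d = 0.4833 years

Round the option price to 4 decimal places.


Answer: Price = 0.1147

Derivation:
PV(D) = D * exp(-r * t_d) = 0.0105 * 0.99806867 = 0.01047972
S_0' = S_0 - PV(D) = 0.9300 - 0.01047972 = 0.91952028
d1 = (ln(S_0'/K) + (r + sigma^2/2)*T) / (sigma*sqrt(T)) = 0.22847267
d2 = d1 - sigma*sqrt(T) = -0.05731571
exp(-rT) = 0.99700450
N(d1) = 0.59036060; N(d2) = 0.47714685
C = S_0' * N(d1) - K * exp(-rT) * N(d2) = 0.91952028 * 0.59036060 - 0.9000 * 0.99700450 * 0.47714685 = 0.1147


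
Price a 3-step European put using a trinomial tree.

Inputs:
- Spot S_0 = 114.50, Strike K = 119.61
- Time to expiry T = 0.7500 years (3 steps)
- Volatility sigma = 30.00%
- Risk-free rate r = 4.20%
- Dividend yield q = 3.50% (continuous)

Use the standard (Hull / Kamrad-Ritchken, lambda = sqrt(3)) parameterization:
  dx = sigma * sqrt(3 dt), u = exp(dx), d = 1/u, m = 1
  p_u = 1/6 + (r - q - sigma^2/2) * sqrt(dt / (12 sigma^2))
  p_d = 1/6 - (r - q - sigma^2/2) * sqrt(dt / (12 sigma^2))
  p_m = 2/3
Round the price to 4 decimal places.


dt = T/N = 0.250000; dx = sigma*sqrt(3*dt) = 0.259808
u = exp(dx) = 1.296681; d = 1/u = 0.771200
p_u = 0.148384, p_m = 0.666667, p_d = 0.184949
Discount per step: exp(-r*dt) = 0.989555
Stock lattice S(k, j) with j the centered position index:
  k=0: S(0,+0) = 114.5000
  k=1: S(1,-1) = 88.3024; S(1,+0) = 114.5000; S(1,+1) = 148.4699
  k=2: S(2,-2) = 68.0988; S(2,-1) = 88.3024; S(2,+0) = 114.5000; S(2,+1) = 148.4699; S(2,+2) = 192.5181
  k=3: S(3,-3) = 52.5178; S(3,-2) = 68.0988; S(3,-1) = 88.3024; S(3,+0) = 114.5000; S(3,+1) = 148.4699; S(3,+2) = 192.5181; S(3,+3) = 249.6345
Terminal payoffs V(N, j) = max(K - S_T, 0):
  V(3,-3) = 67.092211; V(3,-2) = 51.511201; V(3,-1) = 31.307608; V(3,+0) = 5.110000; V(3,+1) = 0.000000; V(3,+2) = 0.000000; V(3,+3) = 0.000000
Backward induction: V(k, j) = exp(-r*dt) * [p_u * V(k+1, j+1) + p_m * V(k+1, j) + p_d * V(k+1, j-1)]
  V(2,-2) = exp(-r*dt) * [p_u*31.307608 + p_m*51.511201 + p_d*67.092211] = 50.858187
  V(2,-1) = exp(-r*dt) * [p_u*5.110000 + p_m*31.307608 + p_d*51.511201] = 30.831511
  V(2,+0) = exp(-r*dt) * [p_u*0.000000 + p_m*5.110000 + p_d*31.307608] = 9.100927
  V(2,+1) = exp(-r*dt) * [p_u*0.000000 + p_m*0.000000 + p_d*5.110000] = 0.935220
  V(2,+2) = exp(-r*dt) * [p_u*0.000000 + p_m*0.000000 + p_d*0.000000] = 0.000000
  V(1,-1) = exp(-r*dt) * [p_u*9.100927 + p_m*30.831511 + p_d*50.858187] = 30.983919
  V(1,+0) = exp(-r*dt) * [p_u*0.935220 + p_m*9.100927 + p_d*30.831511] = 11.783944
  V(1,+1) = exp(-r*dt) * [p_u*0.000000 + p_m*0.935220 + p_d*9.100927] = 2.282598
  V(0,+0) = exp(-r*dt) * [p_u*2.282598 + p_m*11.783944 + p_d*30.983919] = 13.779672

Answer: Price = V(0,0) = 13.7797


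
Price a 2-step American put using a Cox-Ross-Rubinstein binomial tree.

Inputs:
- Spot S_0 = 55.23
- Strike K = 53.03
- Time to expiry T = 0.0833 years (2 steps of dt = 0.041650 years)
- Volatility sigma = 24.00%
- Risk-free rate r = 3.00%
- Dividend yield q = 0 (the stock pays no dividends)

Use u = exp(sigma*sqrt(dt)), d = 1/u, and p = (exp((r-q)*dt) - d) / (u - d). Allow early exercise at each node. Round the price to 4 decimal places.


dt = T/N = 0.041650
u = exp(sigma*sqrt(dt)) = 1.050199; d = 1/u = 0.952200
p = (exp((r-q)*dt) - d) / (u - d) = 0.500516
Discount per step: exp(-r*dt) = 0.998751
Stock lattice S(k, i) with i counting down-moves:
  k=0: S(0,0) = 55.2300
  k=1: S(1,0) = 58.0025; S(1,1) = 52.5900
  k=2: S(2,0) = 60.9142; S(2,1) = 55.2300; S(2,2) = 50.0762
Terminal payoffs V(N, i) = max(K - S_T, 0):
  V(2,0) = 0.000000; V(2,1) = 0.000000; V(2,2) = 2.953778
Backward induction: V(k, i) = exp(-r*dt) * [p * V(k+1, i) + (1-p) * V(k+1, i+1)]; then take max(V_cont, immediate exercise) for American.
  V(1,0) = exp(-r*dt) * [p*0.000000 + (1-p)*0.000000] = 0.000000; exercise = 0.000000; V(1,0) = max -> 0.000000
  V(1,1) = exp(-r*dt) * [p*0.000000 + (1-p)*2.953778] = 1.473524; exercise = 0.439984; V(1,1) = max -> 1.473524
  V(0,0) = exp(-r*dt) * [p*0.000000 + (1-p)*1.473524] = 0.735083; exercise = 0.000000; V(0,0) = max -> 0.735083

Answer: Price = V(0,0) = 0.7351


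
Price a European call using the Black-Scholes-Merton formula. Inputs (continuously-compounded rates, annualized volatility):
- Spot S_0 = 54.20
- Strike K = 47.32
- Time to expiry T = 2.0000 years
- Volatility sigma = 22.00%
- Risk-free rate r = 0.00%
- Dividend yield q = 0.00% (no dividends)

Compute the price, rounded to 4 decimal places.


Answer: Price = 10.2972

Derivation:
d1 = (ln(S/K) + (r - q + 0.5*sigma^2) * T) / (sigma * sqrt(T)) = 0.59187367
d2 = d1 - sigma * sqrt(T) = 0.28074669
exp(-rT) = 1.00000000; exp(-qT) = 1.00000000
C = S_0 * exp(-qT) * N(d1) - K * exp(-rT) * N(d2)
N(d1) = 0.72303241; N(d2) = 0.61054765
C = 54.2000 * 1.00000000 * 0.72303241 - 47.3200 * 1.00000000 * 0.61054765 = 10.2972


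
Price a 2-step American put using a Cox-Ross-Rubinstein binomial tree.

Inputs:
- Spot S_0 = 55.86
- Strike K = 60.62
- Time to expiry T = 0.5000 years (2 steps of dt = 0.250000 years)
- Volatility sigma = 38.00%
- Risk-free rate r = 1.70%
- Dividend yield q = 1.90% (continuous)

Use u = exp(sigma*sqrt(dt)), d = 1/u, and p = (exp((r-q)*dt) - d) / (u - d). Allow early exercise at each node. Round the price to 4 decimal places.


dt = T/N = 0.250000
u = exp(sigma*sqrt(dt)) = 1.209250; d = 1/u = 0.826959
p = (exp((r-q)*dt) - d) / (u - d) = 0.451335
Discount per step: exp(-r*dt) = 0.995759
Stock lattice S(k, i) with i counting down-moves:
  k=0: S(0,0) = 55.8600
  k=1: S(1,0) = 67.5487; S(1,1) = 46.1939
  k=2: S(2,0) = 81.6832; S(2,1) = 55.8600; S(2,2) = 38.2005
Terminal payoffs V(N, i) = max(K - S_T, 0):
  V(2,0) = 0.000000; V(2,1) = 4.760000; V(2,2) = 22.419502
Backward induction: V(k, i) = exp(-r*dt) * [p * V(k+1, i) + (1-p) * V(k+1, i+1)]; then take max(V_cont, immediate exercise) for American.
  V(1,0) = exp(-r*dt) * [p*0.000000 + (1-p)*4.760000] = 2.600570; exercise = 0.000000; V(1,0) = max -> 2.600570
  V(1,1) = exp(-r*dt) * [p*4.760000 + (1-p)*22.419502] = 14.387875; exercise = 14.426063; V(1,1) = max -> 14.426063
  V(0,0) = exp(-r*dt) * [p*2.600570 + (1-p)*14.426063] = 9.050261; exercise = 4.760000; V(0,0) = max -> 9.050261

Answer: Price = V(0,0) = 9.0503


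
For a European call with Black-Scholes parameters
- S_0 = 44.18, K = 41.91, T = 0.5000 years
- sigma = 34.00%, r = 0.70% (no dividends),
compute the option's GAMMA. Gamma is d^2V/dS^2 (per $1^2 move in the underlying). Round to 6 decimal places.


Answer: Gamma = 0.035276

Derivation:
d1 = 0.3541678916; d2 = 0.1137515860
phi(d1) = 0.3746901052; exp(-qT) = 1.0000000000; exp(-rT) = 0.9965061179
Gamma = exp(-qT) * phi(d1) / (S * sigma * sqrt(T)) = 1.0000000000 * 0.3746901052 / (44.1800 * 0.3400 * 0.7071067812) = 0.035276


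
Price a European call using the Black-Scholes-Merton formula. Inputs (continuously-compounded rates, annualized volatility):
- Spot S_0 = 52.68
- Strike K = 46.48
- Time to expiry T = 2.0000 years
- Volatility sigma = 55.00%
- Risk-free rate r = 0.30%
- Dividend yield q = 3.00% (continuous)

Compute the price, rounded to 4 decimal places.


d1 = (ln(S/K) + (r - q + 0.5*sigma^2) * T) / (sigma * sqrt(T)) = 0.48046461
d2 = d1 - sigma * sqrt(T) = -0.29735285
exp(-rT) = 0.99401796; exp(-qT) = 0.94176453
C = S_0 * exp(-qT) * N(d1) - K * exp(-rT) * N(d2)
N(d1) = 0.68455147; N(d2) = 0.38309857
C = 52.6800 * 0.94176453 * 0.68455147 - 46.4800 * 0.99401796 * 0.38309857 = 16.2622

Answer: Price = 16.2622


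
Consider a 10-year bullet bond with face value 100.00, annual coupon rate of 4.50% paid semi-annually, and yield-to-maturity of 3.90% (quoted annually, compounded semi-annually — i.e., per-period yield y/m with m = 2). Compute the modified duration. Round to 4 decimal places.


Coupon per period c = face * coupon_rate / m = 2.250000
Periods per year m = 2; per-period yield y/m = 0.019500
Number of cashflows N = 20
Cashflows (t years, CF_t, discount factor 1/(1+y/m)^(m*t), PV):
  t = 0.5000: CF_t = 2.250000, DF = 0.980873, PV = 2.206964
  t = 1.0000: CF_t = 2.250000, DF = 0.962112, PV = 2.164752
  t = 1.5000: CF_t = 2.250000, DF = 0.943709, PV = 2.123346
  t = 2.0000: CF_t = 2.250000, DF = 0.925659, PV = 2.082733
  t = 2.5000: CF_t = 2.250000, DF = 0.907954, PV = 2.042897
  t = 3.0000: CF_t = 2.250000, DF = 0.890588, PV = 2.003822
  t = 3.5000: CF_t = 2.250000, DF = 0.873553, PV = 1.965495
  t = 4.0000: CF_t = 2.250000, DF = 0.856845, PV = 1.927901
  t = 4.5000: CF_t = 2.250000, DF = 0.840456, PV = 1.891026
  t = 5.0000: CF_t = 2.250000, DF = 0.824380, PV = 1.854856
  t = 5.5000: CF_t = 2.250000, DF = 0.808613, PV = 1.819378
  t = 6.0000: CF_t = 2.250000, DF = 0.793146, PV = 1.784579
  t = 6.5000: CF_t = 2.250000, DF = 0.777976, PV = 1.750445
  t = 7.0000: CF_t = 2.250000, DF = 0.763095, PV = 1.716964
  t = 7.5000: CF_t = 2.250000, DF = 0.748500, PV = 1.684124
  t = 8.0000: CF_t = 2.250000, DF = 0.734183, PV = 1.651912
  t = 8.5000: CF_t = 2.250000, DF = 0.720140, PV = 1.620316
  t = 9.0000: CF_t = 2.250000, DF = 0.706366, PV = 1.589324
  t = 9.5000: CF_t = 2.250000, DF = 0.692855, PV = 1.558925
  t = 10.0000: CF_t = 102.250000, DF = 0.679603, PV = 69.489424
Price P = sum_t PV_t = 104.929182
First compute Macaulay numerator sum_t t * PV_t:
  t * PV_t at t = 0.5000: 1.103482
  t * PV_t at t = 1.0000: 2.164752
  t * PV_t at t = 1.5000: 3.185019
  t * PV_t at t = 2.0000: 4.165466
  t * PV_t at t = 2.5000: 5.107241
  t * PV_t at t = 3.0000: 6.011466
  t * PV_t at t = 3.5000: 6.879232
  t * PV_t at t = 4.0000: 7.711603
  t * PV_t at t = 4.5000: 8.509616
  t * PV_t at t = 5.0000: 9.274280
  t * PV_t at t = 5.5000: 10.006580
  t * PV_t at t = 6.0000: 10.707473
  t * PV_t at t = 6.5000: 11.377894
  t * PV_t at t = 7.0000: 12.018751
  t * PV_t at t = 7.5000: 12.630930
  t * PV_t at t = 8.0000: 13.215294
  t * PV_t at t = 8.5000: 13.772682
  t * PV_t at t = 9.0000: 14.303914
  t * PV_t at t = 9.5000: 14.809785
  t * PV_t at t = 10.0000: 694.894244
Macaulay duration D = 861.849705 / 104.929182 = 8.213632
Modified duration = D / (1 + y/m) = 8.213632 / (1 + 0.019500) = 8.056530

Answer: Modified duration = 8.0565


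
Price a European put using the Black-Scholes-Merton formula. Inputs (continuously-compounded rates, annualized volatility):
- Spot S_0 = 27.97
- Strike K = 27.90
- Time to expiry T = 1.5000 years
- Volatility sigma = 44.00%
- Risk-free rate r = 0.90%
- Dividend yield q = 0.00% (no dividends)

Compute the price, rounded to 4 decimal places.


Answer: Price = 5.6745

Derivation:
d1 = (ln(S/K) + (r - q + 0.5*sigma^2) * T) / (sigma * sqrt(T)) = 0.29914545
d2 = d1 - sigma * sqrt(T) = -0.23974229
exp(-rT) = 0.98659072; exp(-qT) = 1.00000000
P = K * exp(-rT) * N(-d2) - S_0 * exp(-qT) * N(-d1)
N(-d1) = 0.38241453; N(-d2) = 0.59473498
P = 27.9000 * 0.98659072 * 0.59473498 - 27.9700 * 1.00000000 * 0.38241453 = 5.6745


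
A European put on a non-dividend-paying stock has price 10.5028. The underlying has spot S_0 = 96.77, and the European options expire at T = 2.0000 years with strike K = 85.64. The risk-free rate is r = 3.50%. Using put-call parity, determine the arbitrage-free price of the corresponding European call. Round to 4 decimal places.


Answer: Call price = 27.4226

Derivation:
Put-call parity: C - P = S_0 * exp(-qT) - K * exp(-rT).
S_0 * exp(-qT) = 96.7700 * 1.00000000 = 96.77000000
K * exp(-rT) = 85.6400 * 0.93239382 = 79.85020674
C = P + S*exp(-qT) - K*exp(-rT)
C = 10.5028 + 96.77000000 - 79.85020674 = 27.4226


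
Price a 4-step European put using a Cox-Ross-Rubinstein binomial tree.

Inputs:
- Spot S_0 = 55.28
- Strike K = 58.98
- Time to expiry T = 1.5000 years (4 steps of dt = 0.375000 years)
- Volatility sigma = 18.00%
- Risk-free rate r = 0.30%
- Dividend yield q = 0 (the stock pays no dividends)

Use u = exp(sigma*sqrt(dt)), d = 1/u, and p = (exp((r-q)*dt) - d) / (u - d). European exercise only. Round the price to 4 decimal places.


dt = T/N = 0.375000
u = exp(sigma*sqrt(dt)) = 1.116532; d = 1/u = 0.895631
p = (exp((r-q)*dt) - d) / (u - d) = 0.477567
Discount per step: exp(-r*dt) = 0.998876
Stock lattice S(k, i) with i counting down-moves:
  k=0: S(0,0) = 55.2800
  k=1: S(1,0) = 61.7219; S(1,1) = 49.5105
  k=2: S(2,0) = 68.9144; S(2,1) = 55.2800; S(2,2) = 44.3431
  k=3: S(3,0) = 76.9451; S(3,1) = 61.7219; S(3,2) = 49.5105; S(3,3) = 39.7150
  k=4: S(4,0) = 85.9116; S(4,1) = 68.9144; S(4,2) = 55.2800; S(4,3) = 44.3431; S(4,4) = 35.5700
Terminal payoffs V(N, i) = max(K - S_T, 0):
  V(4,0) = 0.000000; V(4,1) = 0.000000; V(4,2) = 3.700000; V(4,3) = 14.636901; V(4,4) = 23.409984
Backward induction: V(k, i) = exp(-r*dt) * [p * V(k+1, i) + (1-p) * V(k+1, i+1)].
  V(3,0) = exp(-r*dt) * [p*0.000000 + (1-p)*0.000000] = 0.000000
  V(3,1) = exp(-r*dt) * [p*0.000000 + (1-p)*3.700000] = 1.930830
  V(3,2) = exp(-r*dt) * [p*3.700000 + (1-p)*14.636901] = 9.403216
  V(3,3) = exp(-r*dt) * [p*14.636901 + (1-p)*23.409984] = 19.198641
  V(2,0) = exp(-r*dt) * [p*0.000000 + (1-p)*1.930830] = 1.007595
  V(2,1) = exp(-r*dt) * [p*1.930830 + (1-p)*9.403216] = 5.828092
  V(2,2) = exp(-r*dt) * [p*9.403216 + (1-p)*19.198641] = 14.504345
  V(1,0) = exp(-r*dt) * [p*1.007595 + (1-p)*5.828092] = 3.522019
  V(1,1) = exp(-r*dt) * [p*5.828092 + (1-p)*14.504345] = 10.349206
  V(0,0) = exp(-r*dt) * [p*3.522019 + (1-p)*10.349206] = 7.080798

Answer: Price = V(0,0) = 7.0808


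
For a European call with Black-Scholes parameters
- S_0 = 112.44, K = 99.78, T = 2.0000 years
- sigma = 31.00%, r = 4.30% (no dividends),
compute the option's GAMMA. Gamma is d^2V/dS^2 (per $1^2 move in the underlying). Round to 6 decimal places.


Answer: Gamma = 0.006388

Derivation:
d1 = 0.6878369435; d2 = 0.2494307392
phi(d1) = 0.3149005628; exp(-qT) = 1.0000000000; exp(-rT) = 0.9175942312
Gamma = exp(-qT) * phi(d1) / (S * sigma * sqrt(T)) = 1.0000000000 * 0.3149005628 / (112.4400 * 0.3100 * 1.4142135624) = 0.006388


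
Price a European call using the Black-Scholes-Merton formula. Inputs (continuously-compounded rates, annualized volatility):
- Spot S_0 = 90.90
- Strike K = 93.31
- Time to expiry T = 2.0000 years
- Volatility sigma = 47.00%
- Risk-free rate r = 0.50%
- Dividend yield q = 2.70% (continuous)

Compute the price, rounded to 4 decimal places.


Answer: Price = 20.2328

Derivation:
d1 = (ln(S/K) + (r - q + 0.5*sigma^2) * T) / (sigma * sqrt(T)) = 0.22677474
d2 = d1 - sigma * sqrt(T) = -0.43790564
exp(-rT) = 0.99004983; exp(-qT) = 0.94743211
C = S_0 * exp(-qT) * N(d1) - K * exp(-rT) * N(d2)
N(d1) = 0.58970055; N(d2) = 0.33072734
C = 90.9000 * 0.94743211 * 0.58970055 - 93.3100 * 0.99004983 * 0.33072734 = 20.2328


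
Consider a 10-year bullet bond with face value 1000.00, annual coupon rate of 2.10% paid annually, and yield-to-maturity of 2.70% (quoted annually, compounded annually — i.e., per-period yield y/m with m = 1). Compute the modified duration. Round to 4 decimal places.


Answer: Modified duration = 8.8553

Derivation:
Coupon per period c = face * coupon_rate / m = 21.000000
Periods per year m = 1; per-period yield y/m = 0.027000
Number of cashflows N = 10
Cashflows (t years, CF_t, discount factor 1/(1+y/m)^(m*t), PV):
  t = 1.0000: CF_t = 21.000000, DF = 0.973710, PV = 20.447907
  t = 2.0000: CF_t = 21.000000, DF = 0.948111, PV = 19.910328
  t = 3.0000: CF_t = 21.000000, DF = 0.923185, PV = 19.386882
  t = 4.0000: CF_t = 21.000000, DF = 0.898914, PV = 18.877198
  t = 5.0000: CF_t = 21.000000, DF = 0.875282, PV = 18.380913
  t = 6.0000: CF_t = 21.000000, DF = 0.852270, PV = 17.897676
  t = 7.0000: CF_t = 21.000000, DF = 0.829864, PV = 17.427143
  t = 8.0000: CF_t = 21.000000, DF = 0.808047, PV = 16.968980
  t = 9.0000: CF_t = 21.000000, DF = 0.786803, PV = 16.522863
  t = 10.0000: CF_t = 1021.000000, DF = 0.766118, PV = 782.206294
Price P = sum_t PV_t = 948.026182
First compute Macaulay numerator sum_t t * PV_t:
  t * PV_t at t = 1.0000: 20.447907
  t * PV_t at t = 2.0000: 39.820655
  t * PV_t at t = 3.0000: 58.160646
  t * PV_t at t = 4.0000: 75.508790
  t * PV_t at t = 5.0000: 91.904564
  t * PV_t at t = 6.0000: 107.386054
  t * PV_t at t = 7.0000: 121.990000
  t * PV_t at t = 8.0000: 135.751843
  t * PV_t at t = 9.0000: 148.705767
  t * PV_t at t = 10.0000: 7822.062939
Macaulay duration D = 8621.739164 / 948.026182 = 9.094410
Modified duration = D / (1 + y/m) = 9.094410 / (1 + 0.027000) = 8.855317


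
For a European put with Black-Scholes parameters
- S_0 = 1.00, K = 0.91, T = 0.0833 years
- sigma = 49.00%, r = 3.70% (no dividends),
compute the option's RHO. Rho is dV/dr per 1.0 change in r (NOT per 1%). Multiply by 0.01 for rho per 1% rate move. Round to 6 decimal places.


d1 = 0.7593765280; d2 = 0.6179540051
phi(d1) = 0.2990139985; exp(-qT) = 1.0000000000; exp(-rT) = 0.9969226448
N(-d2) = 0.2683028291
Rho = -K*T*exp(-rT)*N(-d2) = -0.9100 * 0.0833 * 0.9969226448 * 0.2683028291 = -0.020276

Answer: Rho = -0.020276


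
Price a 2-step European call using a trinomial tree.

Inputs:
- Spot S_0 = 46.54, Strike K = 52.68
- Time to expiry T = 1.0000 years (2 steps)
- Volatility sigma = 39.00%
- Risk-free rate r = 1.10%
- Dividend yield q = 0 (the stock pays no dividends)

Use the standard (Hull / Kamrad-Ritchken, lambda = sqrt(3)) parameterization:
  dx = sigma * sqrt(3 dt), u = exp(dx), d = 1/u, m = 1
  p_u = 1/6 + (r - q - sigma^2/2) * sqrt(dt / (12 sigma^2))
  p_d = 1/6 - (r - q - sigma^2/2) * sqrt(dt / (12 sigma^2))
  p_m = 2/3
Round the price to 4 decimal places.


Answer: Price = V(0,0) = 5.0979

Derivation:
dt = T/N = 0.500000; dx = sigma*sqrt(3*dt) = 0.477650
u = exp(dx) = 1.612282; d = 1/u = 0.620239
p_u = 0.132620, p_m = 0.666667, p_d = 0.200714
Discount per step: exp(-r*dt) = 0.994515
Stock lattice S(k, j) with j the centered position index:
  k=0: S(0,+0) = 46.5400
  k=1: S(1,-1) = 28.8659; S(1,+0) = 46.5400; S(1,+1) = 75.0356
  k=2: S(2,-2) = 17.9038; S(2,-1) = 28.8659; S(2,+0) = 46.5400; S(2,+1) = 75.0356; S(2,+2) = 120.9785
Terminal payoffs V(N, j) = max(S_T - K, 0):
  V(2,-2) = 0.000000; V(2,-1) = 0.000000; V(2,+0) = 0.000000; V(2,+1) = 22.355599; V(2,+2) = 68.298538
Backward induction: V(k, j) = exp(-r*dt) * [p_u * V(k+1, j+1) + p_m * V(k+1, j) + p_d * V(k+1, j-1)]
  V(1,-1) = exp(-r*dt) * [p_u*0.000000 + p_m*0.000000 + p_d*0.000000] = 0.000000
  V(1,+0) = exp(-r*dt) * [p_u*22.355599 + p_m*0.000000 + p_d*0.000000] = 2.948534
  V(1,+1) = exp(-r*dt) * [p_u*68.298538 + p_m*22.355599 + p_d*0.000000] = 23.830045
  V(0,+0) = exp(-r*dt) * [p_u*23.830045 + p_m*2.948534 + p_d*0.000000] = 5.097909


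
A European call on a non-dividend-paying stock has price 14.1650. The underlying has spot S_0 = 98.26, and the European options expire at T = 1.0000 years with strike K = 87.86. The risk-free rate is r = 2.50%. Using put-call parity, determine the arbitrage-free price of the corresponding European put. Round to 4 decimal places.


Put-call parity: C - P = S_0 * exp(-qT) - K * exp(-rT).
S_0 * exp(-qT) = 98.2600 * 1.00000000 = 98.26000000
K * exp(-rT) = 87.8600 * 0.97530991 = 85.69072887
P = C - S*exp(-qT) + K*exp(-rT)
P = 14.1650 - 98.26000000 + 85.69072887 = 1.5957

Answer: Put price = 1.5957


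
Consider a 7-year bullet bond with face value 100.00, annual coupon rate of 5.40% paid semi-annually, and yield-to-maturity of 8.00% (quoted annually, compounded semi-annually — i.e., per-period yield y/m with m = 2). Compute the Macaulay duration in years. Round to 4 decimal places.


Coupon per period c = face * coupon_rate / m = 2.700000
Periods per year m = 2; per-period yield y/m = 0.040000
Number of cashflows N = 14
Cashflows (t years, CF_t, discount factor 1/(1+y/m)^(m*t), PV):
  t = 0.5000: CF_t = 2.700000, DF = 0.961538, PV = 2.596154
  t = 1.0000: CF_t = 2.700000, DF = 0.924556, PV = 2.496302
  t = 1.5000: CF_t = 2.700000, DF = 0.888996, PV = 2.400290
  t = 2.0000: CF_t = 2.700000, DF = 0.854804, PV = 2.307971
  t = 2.5000: CF_t = 2.700000, DF = 0.821927, PV = 2.219203
  t = 3.0000: CF_t = 2.700000, DF = 0.790315, PV = 2.133849
  t = 3.5000: CF_t = 2.700000, DF = 0.759918, PV = 2.051778
  t = 4.0000: CF_t = 2.700000, DF = 0.730690, PV = 1.972864
  t = 4.5000: CF_t = 2.700000, DF = 0.702587, PV = 1.896984
  t = 5.0000: CF_t = 2.700000, DF = 0.675564, PV = 1.824023
  t = 5.5000: CF_t = 2.700000, DF = 0.649581, PV = 1.753869
  t = 6.0000: CF_t = 2.700000, DF = 0.624597, PV = 1.686412
  t = 6.5000: CF_t = 2.700000, DF = 0.600574, PV = 1.621550
  t = 7.0000: CF_t = 102.700000, DF = 0.577475, PV = 59.306691
Price P = sum_t PV_t = 86.267940
Macaulay numerator sum_t t * PV_t:
  t * PV_t at t = 0.5000: 1.298077
  t * PV_t at t = 1.0000: 2.496302
  t * PV_t at t = 1.5000: 3.600435
  t * PV_t at t = 2.0000: 4.615943
  t * PV_t at t = 2.5000: 5.548008
  t * PV_t at t = 3.0000: 6.401548
  t * PV_t at t = 3.5000: 7.181223
  t * PV_t at t = 4.0000: 7.891454
  t * PV_t at t = 4.5000: 8.536429
  t * PV_t at t = 5.0000: 9.120116
  t * PV_t at t = 5.5000: 9.646277
  t * PV_t at t = 6.0000: 10.118472
  t * PV_t at t = 6.5000: 10.540075
  t * PV_t at t = 7.0000: 415.146837
Macaulay duration D = (sum_t t * PV_t) / P = 502.141196 / 86.267940 = 5.820716

Answer: Macaulay duration = 5.8207 years


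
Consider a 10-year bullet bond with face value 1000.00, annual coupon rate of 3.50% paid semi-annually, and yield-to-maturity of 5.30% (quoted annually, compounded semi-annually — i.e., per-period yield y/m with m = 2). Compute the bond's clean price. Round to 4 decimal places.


Answer: Price = 861.6652

Derivation:
Coupon per period c = face * coupon_rate / m = 17.500000
Periods per year m = 2; per-period yield y/m = 0.026500
Number of cashflows N = 20
Cashflows (t years, CF_t, discount factor 1/(1+y/m)^(m*t), PV):
  t = 0.5000: CF_t = 17.500000, DF = 0.974184, PV = 17.048222
  t = 1.0000: CF_t = 17.500000, DF = 0.949035, PV = 16.608107
  t = 1.5000: CF_t = 17.500000, DF = 0.924535, PV = 16.179354
  t = 2.0000: CF_t = 17.500000, DF = 0.900667, PV = 15.761670
  t = 2.5000: CF_t = 17.500000, DF = 0.877415, PV = 15.354769
  t = 3.0000: CF_t = 17.500000, DF = 0.854764, PV = 14.958372
  t = 3.5000: CF_t = 17.500000, DF = 0.832698, PV = 14.572208
  t = 4.0000: CF_t = 17.500000, DF = 0.811201, PV = 14.196014
  t = 4.5000: CF_t = 17.500000, DF = 0.790259, PV = 13.829531
  t = 5.0000: CF_t = 17.500000, DF = 0.769858, PV = 13.472510
  t = 5.5000: CF_t = 17.500000, DF = 0.749983, PV = 13.124705
  t = 6.0000: CF_t = 17.500000, DF = 0.730622, PV = 12.785879
  t = 6.5000: CF_t = 17.500000, DF = 0.711760, PV = 12.455801
  t = 7.0000: CF_t = 17.500000, DF = 0.693385, PV = 12.134243
  t = 7.5000: CF_t = 17.500000, DF = 0.675485, PV = 11.820987
  t = 8.0000: CF_t = 17.500000, DF = 0.658047, PV = 11.515818
  t = 8.5000: CF_t = 17.500000, DF = 0.641059, PV = 11.218527
  t = 9.0000: CF_t = 17.500000, DF = 0.624509, PV = 10.928911
  t = 9.5000: CF_t = 17.500000, DF = 0.608387, PV = 10.646771
  t = 10.0000: CF_t = 1017.500000, DF = 0.592681, PV = 603.052808
Price P = sum_t PV_t = 861.665209


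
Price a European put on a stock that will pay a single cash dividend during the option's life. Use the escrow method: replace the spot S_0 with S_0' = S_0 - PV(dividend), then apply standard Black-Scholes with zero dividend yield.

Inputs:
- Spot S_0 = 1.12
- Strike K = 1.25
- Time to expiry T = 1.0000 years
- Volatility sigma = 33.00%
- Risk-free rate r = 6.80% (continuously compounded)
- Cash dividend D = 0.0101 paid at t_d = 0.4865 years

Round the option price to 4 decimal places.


PV(D) = D * exp(-r * t_d) = 0.0101 * 0.96745922 = 0.00977134
S_0' = S_0 - PV(D) = 1.1200 - 0.00977134 = 1.11022866
d1 = (ln(S_0'/K) + (r + sigma^2/2)*T) / (sigma*sqrt(T)) = 0.01173468
d2 = d1 - sigma*sqrt(T) = -0.31826532
exp(-rT) = 0.93426047
N(-d1) = 0.49531865; N(-d2) = 0.62485816
P = K * exp(-rT) * N(-d2) - S_0' * N(-d1) = 1.2500 * 0.93426047 * 0.62485816 - 1.11022866 * 0.49531865 = 0.1798

Answer: Price = 0.1798


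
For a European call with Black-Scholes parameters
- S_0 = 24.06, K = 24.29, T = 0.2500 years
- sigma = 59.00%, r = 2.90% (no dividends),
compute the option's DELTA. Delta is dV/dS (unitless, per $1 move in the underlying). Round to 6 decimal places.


d1 = 0.1398253137; d2 = -0.1551746863
phi(d1) = 0.3950613963; exp(-qT) = 1.0000000000; exp(-rT) = 0.9927762179
N(d1) = 0.5556009938
Delta = exp(-qT) * N(d1) = 1.0000000000 * 0.5556009938 = 0.555601

Answer: Delta = 0.555601


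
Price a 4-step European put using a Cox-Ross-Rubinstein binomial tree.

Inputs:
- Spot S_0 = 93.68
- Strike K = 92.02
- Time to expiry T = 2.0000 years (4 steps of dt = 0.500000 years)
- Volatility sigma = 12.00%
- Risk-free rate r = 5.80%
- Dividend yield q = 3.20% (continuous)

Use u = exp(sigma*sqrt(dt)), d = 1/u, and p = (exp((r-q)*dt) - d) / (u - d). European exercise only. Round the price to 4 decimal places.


dt = T/N = 0.500000
u = exp(sigma*sqrt(dt)) = 1.088557; d = 1/u = 0.918647
p = (exp((r-q)*dt) - d) / (u - d) = 0.555810
Discount per step: exp(-r*dt) = 0.971416
Stock lattice S(k, i) with i counting down-moves:
  k=0: S(0,0) = 93.6800
  k=1: S(1,0) = 101.9760; S(1,1) = 86.0589
  k=2: S(2,0) = 111.0067; S(2,1) = 93.6800; S(2,2) = 79.0578
  k=3: S(3,0) = 120.8371; S(3,1) = 101.9760; S(3,2) = 86.0589; S(3,3) = 72.6262
  k=4: S(4,0) = 131.5380; S(4,1) = 111.0067; S(4,2) = 93.6800; S(4,3) = 79.0578; S(4,4) = 66.7179
Terminal payoffs V(N, i) = max(K - S_T, 0):
  V(4,0) = 0.000000; V(4,1) = 0.000000; V(4,2) = 0.000000; V(4,3) = 12.962211; V(4,4) = 25.302088
Backward induction: V(k, i) = exp(-r*dt) * [p * V(k+1, i) + (1-p) * V(k+1, i+1)].
  V(3,0) = exp(-r*dt) * [p*0.000000 + (1-p)*0.000000] = 0.000000
  V(3,1) = exp(-r*dt) * [p*0.000000 + (1-p)*0.000000] = 0.000000
  V(3,2) = exp(-r*dt) * [p*0.000000 + (1-p)*12.962211] = 5.593105
  V(3,3) = exp(-r*dt) * [p*12.962211 + (1-p)*25.302088] = 17.916277
  V(2,0) = exp(-r*dt) * [p*0.000000 + (1-p)*0.000000] = 0.000000
  V(2,1) = exp(-r*dt) * [p*0.000000 + (1-p)*5.593105] = 2.413386
  V(2,2) = exp(-r*dt) * [p*5.593105 + (1-p)*17.916277] = 10.750598
  V(1,0) = exp(-r*dt) * [p*0.000000 + (1-p)*2.413386] = 1.041359
  V(1,1) = exp(-r*dt) * [p*2.413386 + (1-p)*10.750598] = 5.941852
  V(0,0) = exp(-r*dt) * [p*1.041359 + (1-p)*5.941852] = 3.126123

Answer: Price = V(0,0) = 3.1261


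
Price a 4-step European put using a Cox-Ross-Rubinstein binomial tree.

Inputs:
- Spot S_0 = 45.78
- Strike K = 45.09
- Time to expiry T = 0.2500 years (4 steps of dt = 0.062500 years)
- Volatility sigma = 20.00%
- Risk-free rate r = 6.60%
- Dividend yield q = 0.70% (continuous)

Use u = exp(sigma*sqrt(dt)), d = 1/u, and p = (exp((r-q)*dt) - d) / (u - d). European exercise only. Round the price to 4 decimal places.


Answer: Price = V(0,0) = 1.1965

Derivation:
dt = T/N = 0.062500
u = exp(sigma*sqrt(dt)) = 1.051271; d = 1/u = 0.951229
p = (exp((r-q)*dt) - d) / (u - d) = 0.524430
Discount per step: exp(-r*dt) = 0.995883
Stock lattice S(k, i) with i counting down-moves:
  k=0: S(0,0) = 45.7800
  k=1: S(1,0) = 48.1272; S(1,1) = 43.5473
  k=2: S(2,0) = 50.5947; S(2,1) = 45.7800; S(2,2) = 41.4235
  k=3: S(3,0) = 53.1888; S(3,1) = 48.1272; S(3,2) = 43.5473; S(3,3) = 39.4032
  k=4: S(4,0) = 55.9158; S(4,1) = 50.5947; S(4,2) = 45.7800; S(4,3) = 41.4235; S(4,4) = 37.4815
Terminal payoffs V(N, i) = max(K - S_T, 0):
  V(4,0) = 0.000000; V(4,1) = 0.000000; V(4,2) = 0.000000; V(4,3) = 3.666543; V(4,4) = 7.608506
Backward induction: V(k, i) = exp(-r*dt) * [p * V(k+1, i) + (1-p) * V(k+1, i+1)].
  V(3,0) = exp(-r*dt) * [p*0.000000 + (1-p)*0.000000] = 0.000000
  V(3,1) = exp(-r*dt) * [p*0.000000 + (1-p)*0.000000] = 0.000000
  V(3,2) = exp(-r*dt) * [p*0.000000 + (1-p)*3.666543] = 1.736519
  V(3,3) = exp(-r*dt) * [p*3.666543 + (1-p)*7.608506] = 5.518411
  V(2,0) = exp(-r*dt) * [p*0.000000 + (1-p)*0.000000] = 0.000000
  V(2,1) = exp(-r*dt) * [p*0.000000 + (1-p)*1.736519] = 0.822436
  V(2,2) = exp(-r*dt) * [p*1.736519 + (1-p)*5.518411] = 3.520520
  V(1,0) = exp(-r*dt) * [p*0.000000 + (1-p)*0.822436] = 0.389516
  V(1,1) = exp(-r*dt) * [p*0.822436 + (1-p)*3.520520] = 2.096896
  V(0,0) = exp(-r*dt) * [p*0.389516 + (1-p)*2.096896] = 1.196548
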